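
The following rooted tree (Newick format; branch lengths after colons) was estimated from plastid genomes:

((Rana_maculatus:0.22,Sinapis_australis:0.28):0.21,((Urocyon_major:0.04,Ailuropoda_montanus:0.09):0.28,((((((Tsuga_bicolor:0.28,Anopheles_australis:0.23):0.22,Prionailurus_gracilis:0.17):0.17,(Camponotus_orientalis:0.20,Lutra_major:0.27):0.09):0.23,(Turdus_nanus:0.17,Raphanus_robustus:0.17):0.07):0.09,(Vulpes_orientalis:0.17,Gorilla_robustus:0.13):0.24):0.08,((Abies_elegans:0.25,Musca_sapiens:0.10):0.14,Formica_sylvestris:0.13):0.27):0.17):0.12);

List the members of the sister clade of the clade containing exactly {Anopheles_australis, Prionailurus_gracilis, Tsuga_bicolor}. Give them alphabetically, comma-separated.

Camponotus_orientalis, Lutra_major

The clade containing exactly {Anopheles_australis, Prionailurus_gracilis, Tsuga_bicolor} attaches to the tree at the node subtending (((Tsuga_bicolor,Anopheles_australis),Prionailurus_gracilis),(Camponotus_orientalis,Lutra_major)).
The other lineage descending from that same node — the sister group — is (Camponotus_orientalis,Lutra_major); its 2 tips in alphabetical order are the answer.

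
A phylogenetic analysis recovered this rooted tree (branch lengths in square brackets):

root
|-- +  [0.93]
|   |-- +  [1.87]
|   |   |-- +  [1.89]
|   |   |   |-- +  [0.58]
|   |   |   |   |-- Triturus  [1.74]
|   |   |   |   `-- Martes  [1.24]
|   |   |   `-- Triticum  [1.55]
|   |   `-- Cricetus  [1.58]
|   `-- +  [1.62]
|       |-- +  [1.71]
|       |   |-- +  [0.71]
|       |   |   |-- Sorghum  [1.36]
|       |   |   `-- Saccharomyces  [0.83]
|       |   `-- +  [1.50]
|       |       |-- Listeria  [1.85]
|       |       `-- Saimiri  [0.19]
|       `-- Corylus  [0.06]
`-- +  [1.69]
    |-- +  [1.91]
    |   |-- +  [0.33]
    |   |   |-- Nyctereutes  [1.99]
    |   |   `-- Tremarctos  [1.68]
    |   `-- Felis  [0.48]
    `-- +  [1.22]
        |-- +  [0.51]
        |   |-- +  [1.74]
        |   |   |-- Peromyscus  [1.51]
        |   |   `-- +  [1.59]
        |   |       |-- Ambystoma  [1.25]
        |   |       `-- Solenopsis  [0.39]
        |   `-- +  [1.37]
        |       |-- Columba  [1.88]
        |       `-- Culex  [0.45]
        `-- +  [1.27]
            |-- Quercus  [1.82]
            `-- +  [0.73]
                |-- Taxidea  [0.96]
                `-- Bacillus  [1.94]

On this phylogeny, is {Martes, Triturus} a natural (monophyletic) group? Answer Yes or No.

The most recent common ancestor of these taxa subtends (Triturus,Martes).
That clade has exactly 2 tips — every listed taxon and nothing else — so the group is monophyletic.

Yes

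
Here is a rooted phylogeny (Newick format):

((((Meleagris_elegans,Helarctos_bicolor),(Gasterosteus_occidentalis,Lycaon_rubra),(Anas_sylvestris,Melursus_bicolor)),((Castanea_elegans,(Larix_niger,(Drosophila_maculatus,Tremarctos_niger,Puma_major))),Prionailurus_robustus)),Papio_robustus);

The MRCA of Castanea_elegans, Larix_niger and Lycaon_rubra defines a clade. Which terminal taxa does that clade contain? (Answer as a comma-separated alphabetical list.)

Anas_sylvestris, Castanea_elegans, Drosophila_maculatus, Gasterosteus_occidentalis, Helarctos_bicolor, Larix_niger, Lycaon_rubra, Meleagris_elegans, Melursus_bicolor, Prionailurus_robustus, Puma_major, Tremarctos_niger

Tracing Castanea_elegans: it sits inside (Castanea_elegans,(Larix_niger,(Drosophila_maculatus,Tremarctos_niger,Puma_major))).
Tracing Larix_niger: it sits inside (Larix_niger,(Drosophila_maculatus,Tremarctos_niger,Puma_major)).
Tracing Lycaon_rubra: it sits inside (Gasterosteus_occidentalis,Lycaon_rubra).
The smallest clade enclosing all 3 is (((Meleagris_elegans,Helarctos_bicolor),(Gasterosteus_occidentalis,Lycaon_rubra),(Anas_sylvestris,Melursus_bicolor)),((Castanea_elegans,(Larix_niger,(Drosophila_maculatus,Tremarctos_niger,Puma_major))),Prionailurus_robustus)); the answer is its 12 terminal taxa in alphabetical order.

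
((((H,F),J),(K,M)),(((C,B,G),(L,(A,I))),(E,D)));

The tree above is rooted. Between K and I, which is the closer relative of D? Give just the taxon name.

I

The MRCA of D and I subtends (((C,B,G),(L,(A,I))),(E,D)) (8 taxa).
The MRCA of D and K is the root, subtending the entire tree (13 taxa).
The first is nested inside the second, so D shares a more recent common ancestor with I.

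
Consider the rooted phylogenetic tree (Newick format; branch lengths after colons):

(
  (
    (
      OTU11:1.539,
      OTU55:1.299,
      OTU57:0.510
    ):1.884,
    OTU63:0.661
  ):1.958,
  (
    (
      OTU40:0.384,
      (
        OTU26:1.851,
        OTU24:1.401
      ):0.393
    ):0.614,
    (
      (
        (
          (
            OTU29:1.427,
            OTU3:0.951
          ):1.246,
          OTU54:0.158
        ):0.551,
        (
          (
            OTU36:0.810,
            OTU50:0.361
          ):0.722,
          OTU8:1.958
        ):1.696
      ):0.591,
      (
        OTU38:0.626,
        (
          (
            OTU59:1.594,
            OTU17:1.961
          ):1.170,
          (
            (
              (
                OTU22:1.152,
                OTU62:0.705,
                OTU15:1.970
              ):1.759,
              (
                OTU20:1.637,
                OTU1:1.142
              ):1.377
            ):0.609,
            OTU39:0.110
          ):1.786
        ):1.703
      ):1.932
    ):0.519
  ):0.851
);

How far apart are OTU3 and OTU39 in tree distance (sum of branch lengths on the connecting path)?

8.870

The path runs OTU3 → … → MRCA → … → OTU39; the MRCA is the node subtending ((((OTU29,OTU3),OTU54),((OTU36,OTU50),OTU8)),(OTU38,((OTU59,OTU17),(((OTU22,OTU62,OTU15),(OTU20,OTU1)),OTU39)))).
Branch lengths along that path: 0.951 + 1.246 + 0.551 + 0.591 + 1.932 + 1.703 + 1.786 + 0.110 = 8.870.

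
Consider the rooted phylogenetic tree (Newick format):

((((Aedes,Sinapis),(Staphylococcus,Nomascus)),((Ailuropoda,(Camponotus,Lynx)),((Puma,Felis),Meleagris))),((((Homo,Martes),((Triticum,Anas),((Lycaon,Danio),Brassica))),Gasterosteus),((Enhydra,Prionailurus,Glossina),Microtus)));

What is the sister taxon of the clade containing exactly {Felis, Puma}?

Meleagris

The clade containing exactly {Felis, Puma} attaches to the tree at the node subtending ((Puma,Felis),Meleagris).
The other lineage descending from that same node — the sister group — is the single tip Meleagris.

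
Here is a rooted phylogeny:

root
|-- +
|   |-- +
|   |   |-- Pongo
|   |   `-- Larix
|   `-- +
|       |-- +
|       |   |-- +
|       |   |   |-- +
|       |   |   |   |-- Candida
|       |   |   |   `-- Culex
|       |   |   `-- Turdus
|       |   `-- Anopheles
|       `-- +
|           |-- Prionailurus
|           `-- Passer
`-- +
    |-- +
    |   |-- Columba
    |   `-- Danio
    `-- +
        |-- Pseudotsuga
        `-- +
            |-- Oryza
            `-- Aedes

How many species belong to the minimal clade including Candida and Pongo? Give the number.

8

The MRCA of Candida and Pongo is the node subtending ((Pongo,Larix),((((Candida,Culex),Turdus),Anopheles),(Prionailurus,Passer))).
That clade contains 8 terminal taxa: Anopheles, Candida, Culex, Larix, Passer, Pongo, Prionailurus, Turdus.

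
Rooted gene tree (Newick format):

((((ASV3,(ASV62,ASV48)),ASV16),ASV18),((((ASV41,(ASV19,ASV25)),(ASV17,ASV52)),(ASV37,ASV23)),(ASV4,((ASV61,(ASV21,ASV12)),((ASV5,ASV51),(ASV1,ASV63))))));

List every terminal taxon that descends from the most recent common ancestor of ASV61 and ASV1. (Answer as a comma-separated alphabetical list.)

ASV1, ASV12, ASV21, ASV5, ASV51, ASV61, ASV63

Tracing ASV61: it sits inside (ASV61,(ASV21,ASV12)).
Tracing ASV1: it sits inside (ASV1,ASV63).
The smallest clade enclosing both is ((ASV61,(ASV21,ASV12)),((ASV5,ASV51),(ASV1,ASV63))); the answer is its 7 terminal taxa in alphabetical order.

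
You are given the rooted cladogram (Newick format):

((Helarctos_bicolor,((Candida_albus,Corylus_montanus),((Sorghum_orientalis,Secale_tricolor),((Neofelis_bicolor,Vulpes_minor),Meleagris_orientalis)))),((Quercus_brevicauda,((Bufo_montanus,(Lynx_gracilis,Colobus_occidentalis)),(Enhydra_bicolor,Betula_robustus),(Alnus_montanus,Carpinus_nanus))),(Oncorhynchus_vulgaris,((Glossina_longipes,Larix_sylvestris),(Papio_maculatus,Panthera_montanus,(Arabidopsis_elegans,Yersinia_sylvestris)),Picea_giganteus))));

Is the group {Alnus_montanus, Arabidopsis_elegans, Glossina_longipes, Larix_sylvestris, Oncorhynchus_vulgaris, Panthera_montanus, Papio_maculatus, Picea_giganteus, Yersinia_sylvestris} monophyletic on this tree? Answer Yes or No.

The MRCA of the listed taxa subtends ((Quercus_brevicauda,((Bufo_montanus,(Lynx_gracilis,Colobus_occidentalis)),(Enhydra_bicolor,Betula_robustus),(Alnus_montanus,Carpinus_nanus))),(Oncorhynchus_vulgaris,((Glossina_longipes,Larix_sylvestris),(Papio_maculatus,Panthera_montanus,(Arabidopsis_elegans,Yersinia_sylvestris)),Picea_giganteus))).
That clade also contains Betula_robustus, Bufo_montanus, Carpinus_nanus, Colobus_occidentalis, Enhydra_bicolor, Lynx_gracilis, Quercus_brevicauda, which are not in the proposed group, so the group is not monophyletic.

No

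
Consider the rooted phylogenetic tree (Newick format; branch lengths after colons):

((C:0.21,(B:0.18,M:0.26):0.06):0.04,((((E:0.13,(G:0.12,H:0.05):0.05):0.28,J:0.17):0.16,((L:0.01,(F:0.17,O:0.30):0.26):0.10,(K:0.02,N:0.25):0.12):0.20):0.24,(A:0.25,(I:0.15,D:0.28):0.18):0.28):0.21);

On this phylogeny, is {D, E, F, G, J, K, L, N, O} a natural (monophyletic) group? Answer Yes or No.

No

The MRCA of the listed taxa subtends ((((E,(G,H)),J),((L,(F,O)),(K,N))),(A,(I,D))).
That clade also contains A, H, I, which are not in the proposed group, so the group is not monophyletic.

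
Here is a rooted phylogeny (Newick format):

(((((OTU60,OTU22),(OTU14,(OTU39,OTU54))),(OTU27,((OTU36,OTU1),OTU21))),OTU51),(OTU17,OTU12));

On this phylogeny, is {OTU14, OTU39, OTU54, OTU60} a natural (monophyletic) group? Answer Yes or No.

The MRCA of the listed taxa subtends ((OTU60,OTU22),(OTU14,(OTU39,OTU54))).
That clade also contains OTU22, which is not in the proposed group, so the group is not monophyletic.

No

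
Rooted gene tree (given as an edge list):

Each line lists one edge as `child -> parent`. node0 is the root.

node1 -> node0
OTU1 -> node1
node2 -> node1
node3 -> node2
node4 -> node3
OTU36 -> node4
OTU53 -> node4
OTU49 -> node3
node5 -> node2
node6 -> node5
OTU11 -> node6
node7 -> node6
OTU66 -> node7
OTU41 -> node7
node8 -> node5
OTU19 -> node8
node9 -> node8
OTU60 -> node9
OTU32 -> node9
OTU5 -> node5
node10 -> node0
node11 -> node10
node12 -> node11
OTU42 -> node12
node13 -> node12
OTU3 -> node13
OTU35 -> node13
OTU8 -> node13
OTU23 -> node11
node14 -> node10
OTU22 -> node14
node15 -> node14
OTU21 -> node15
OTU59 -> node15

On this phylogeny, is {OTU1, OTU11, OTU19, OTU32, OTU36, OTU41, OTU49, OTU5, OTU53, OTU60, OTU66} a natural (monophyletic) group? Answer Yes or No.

The most recent common ancestor of these taxa subtends (OTU1,(((OTU36,OTU53),OTU49),((OTU11,(OTU66,OTU41)),(OTU19,(OTU60,OTU32)),OTU5))).
That clade has exactly 11 tips — every listed taxon and nothing else — so the group is monophyletic.

Yes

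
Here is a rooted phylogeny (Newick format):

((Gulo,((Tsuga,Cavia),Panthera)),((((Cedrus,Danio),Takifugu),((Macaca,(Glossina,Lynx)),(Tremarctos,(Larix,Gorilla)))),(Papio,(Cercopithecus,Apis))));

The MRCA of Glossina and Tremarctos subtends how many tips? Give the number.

The MRCA of Glossina and Tremarctos is the node subtending ((Macaca,(Glossina,Lynx)),(Tremarctos,(Larix,Gorilla))).
That clade contains 6 terminal taxa: Glossina, Gorilla, Larix, Lynx, Macaca, Tremarctos.

6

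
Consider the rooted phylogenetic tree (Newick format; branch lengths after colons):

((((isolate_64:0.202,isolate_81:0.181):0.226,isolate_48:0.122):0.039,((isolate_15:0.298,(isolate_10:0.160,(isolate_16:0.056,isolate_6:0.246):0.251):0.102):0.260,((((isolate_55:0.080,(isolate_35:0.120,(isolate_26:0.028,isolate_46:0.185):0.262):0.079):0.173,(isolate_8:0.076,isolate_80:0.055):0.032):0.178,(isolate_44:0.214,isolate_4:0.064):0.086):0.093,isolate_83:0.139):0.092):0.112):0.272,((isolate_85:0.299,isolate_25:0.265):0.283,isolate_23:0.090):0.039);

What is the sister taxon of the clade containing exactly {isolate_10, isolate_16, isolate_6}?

isolate_15

The clade containing exactly {isolate_10, isolate_16, isolate_6} attaches to the tree at the node subtending (isolate_15,(isolate_10,(isolate_16,isolate_6))).
The other lineage descending from that same node — the sister group — is the single tip isolate_15.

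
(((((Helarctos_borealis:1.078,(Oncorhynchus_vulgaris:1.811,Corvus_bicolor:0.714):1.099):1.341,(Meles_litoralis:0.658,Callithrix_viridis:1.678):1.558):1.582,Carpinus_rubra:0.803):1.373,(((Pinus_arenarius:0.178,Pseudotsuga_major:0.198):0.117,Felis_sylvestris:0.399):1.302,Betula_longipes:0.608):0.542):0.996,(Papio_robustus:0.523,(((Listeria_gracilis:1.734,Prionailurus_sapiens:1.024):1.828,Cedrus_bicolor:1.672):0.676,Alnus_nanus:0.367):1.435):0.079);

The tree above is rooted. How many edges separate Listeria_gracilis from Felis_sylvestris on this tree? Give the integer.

9

The MRCA of Listeria_gracilis and Felis_sylvestris is the root of the tree.
From Listeria_gracilis up to that node: 5 branches. From Felis_sylvestris up to the same node: 4 branches. Total: 5 + 4 = 9.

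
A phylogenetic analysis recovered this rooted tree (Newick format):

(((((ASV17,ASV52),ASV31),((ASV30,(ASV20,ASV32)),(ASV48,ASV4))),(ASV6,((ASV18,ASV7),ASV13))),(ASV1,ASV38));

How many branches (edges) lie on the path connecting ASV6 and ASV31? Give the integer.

5

The MRCA of ASV6 and ASV31 is the node subtending ((((ASV17,ASV52),ASV31),((ASV30,(ASV20,ASV32)),(ASV48,ASV4))),(ASV6,((ASV18,ASV7),ASV13))).
From ASV6 up to that node: 2 branches. From ASV31 up to the same node: 3 branches. Total: 2 + 3 = 5.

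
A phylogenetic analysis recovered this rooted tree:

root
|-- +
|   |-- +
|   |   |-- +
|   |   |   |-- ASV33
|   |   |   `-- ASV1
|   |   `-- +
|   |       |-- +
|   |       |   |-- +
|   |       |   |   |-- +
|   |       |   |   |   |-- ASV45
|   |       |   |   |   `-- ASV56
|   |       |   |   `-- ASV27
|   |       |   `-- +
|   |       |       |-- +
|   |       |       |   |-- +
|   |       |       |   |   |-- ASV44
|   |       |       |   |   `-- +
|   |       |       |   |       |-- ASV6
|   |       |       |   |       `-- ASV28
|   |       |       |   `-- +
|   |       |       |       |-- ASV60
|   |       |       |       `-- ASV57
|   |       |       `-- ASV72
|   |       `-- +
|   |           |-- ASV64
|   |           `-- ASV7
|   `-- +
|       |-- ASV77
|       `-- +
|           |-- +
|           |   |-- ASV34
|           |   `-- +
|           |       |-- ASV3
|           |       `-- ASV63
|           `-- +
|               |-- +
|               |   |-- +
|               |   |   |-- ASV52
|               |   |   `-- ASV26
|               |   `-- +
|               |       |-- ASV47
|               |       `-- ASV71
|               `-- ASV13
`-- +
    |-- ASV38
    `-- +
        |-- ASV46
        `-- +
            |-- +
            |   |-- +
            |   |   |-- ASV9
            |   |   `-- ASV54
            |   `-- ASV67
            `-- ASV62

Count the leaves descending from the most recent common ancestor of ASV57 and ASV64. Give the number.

11

The MRCA of ASV57 and ASV64 is the node subtending ((((ASV45,ASV56),ASV27),(((ASV44,(ASV6,ASV28)),(ASV60,ASV57)),ASV72)),(ASV64,ASV7)).
That clade contains 11 terminal taxa: ASV27, ASV28, ASV44, ASV45, ASV56, ASV57, ASV6, ASV60, ASV64, ASV7, ASV72.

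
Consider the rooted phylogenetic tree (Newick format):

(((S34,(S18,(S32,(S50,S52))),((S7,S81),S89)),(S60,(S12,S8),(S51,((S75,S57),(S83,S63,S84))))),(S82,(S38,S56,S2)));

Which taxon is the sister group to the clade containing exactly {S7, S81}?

The clade containing exactly {S7, S81} attaches to the tree at the node subtending ((S7,S81),S89).
The other lineage descending from that same node — the sister group — is the single tip S89.

S89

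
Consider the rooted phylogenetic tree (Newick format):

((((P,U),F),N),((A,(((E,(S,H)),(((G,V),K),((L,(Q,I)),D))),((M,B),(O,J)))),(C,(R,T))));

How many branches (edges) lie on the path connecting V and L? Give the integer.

The MRCA of V and L is the node subtending (((G,V),K),((L,(Q,I)),D)).
From V up to that node: 3 branches. From L up to the same node: 3 branches. Total: 3 + 3 = 6.

6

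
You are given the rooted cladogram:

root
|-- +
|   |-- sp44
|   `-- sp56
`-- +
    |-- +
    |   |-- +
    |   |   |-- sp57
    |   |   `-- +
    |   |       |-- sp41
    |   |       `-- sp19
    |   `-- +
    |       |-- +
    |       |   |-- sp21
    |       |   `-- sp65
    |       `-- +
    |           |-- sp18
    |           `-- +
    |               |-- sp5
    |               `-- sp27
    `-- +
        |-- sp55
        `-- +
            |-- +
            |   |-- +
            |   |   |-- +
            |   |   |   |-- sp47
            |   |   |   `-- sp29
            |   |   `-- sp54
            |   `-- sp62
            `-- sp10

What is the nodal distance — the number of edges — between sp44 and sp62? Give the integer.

The MRCA of sp44 and sp62 is the root of the tree.
From sp44 up to that node: 2 branches. From sp62 up to the same node: 5 branches. Total: 2 + 5 = 7.

7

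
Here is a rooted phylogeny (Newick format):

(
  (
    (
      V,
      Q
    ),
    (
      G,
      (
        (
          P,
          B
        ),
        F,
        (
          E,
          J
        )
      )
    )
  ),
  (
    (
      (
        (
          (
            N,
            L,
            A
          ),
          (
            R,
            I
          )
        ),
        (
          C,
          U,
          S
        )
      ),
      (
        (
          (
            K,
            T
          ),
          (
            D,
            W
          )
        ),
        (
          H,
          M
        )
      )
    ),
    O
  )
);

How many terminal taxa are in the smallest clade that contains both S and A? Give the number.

The MRCA of S and A is the node subtending (((N,L,A),(R,I)),(C,U,S)).
That clade contains 8 terminal taxa: A, C, I, L, N, R, S, U.

8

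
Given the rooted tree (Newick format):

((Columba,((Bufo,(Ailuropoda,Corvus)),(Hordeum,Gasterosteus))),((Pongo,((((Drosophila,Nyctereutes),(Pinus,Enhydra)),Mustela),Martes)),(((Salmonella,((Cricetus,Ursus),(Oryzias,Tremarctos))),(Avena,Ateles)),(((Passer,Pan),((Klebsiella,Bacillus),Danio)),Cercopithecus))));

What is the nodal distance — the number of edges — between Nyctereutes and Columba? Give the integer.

9

The MRCA of Nyctereutes and Columba is the root of the tree.
From Nyctereutes up to that node: 7 branches. From Columba up to the same node: 2 branches. Total: 7 + 2 = 9.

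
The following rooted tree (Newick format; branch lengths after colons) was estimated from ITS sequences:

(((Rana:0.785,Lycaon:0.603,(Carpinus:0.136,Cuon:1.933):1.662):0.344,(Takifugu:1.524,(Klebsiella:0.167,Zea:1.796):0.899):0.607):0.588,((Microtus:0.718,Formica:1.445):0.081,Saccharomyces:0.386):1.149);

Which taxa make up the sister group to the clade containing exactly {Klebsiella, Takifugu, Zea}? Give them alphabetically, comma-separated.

Carpinus, Cuon, Lycaon, Rana

The clade containing exactly {Klebsiella, Takifugu, Zea} attaches to the tree at the node subtending ((Rana,Lycaon,(Carpinus,Cuon)),(Takifugu,(Klebsiella,Zea))).
The other lineage descending from that same node — the sister group — is (Rana,Lycaon,(Carpinus,Cuon)); its 4 tips in alphabetical order are the answer.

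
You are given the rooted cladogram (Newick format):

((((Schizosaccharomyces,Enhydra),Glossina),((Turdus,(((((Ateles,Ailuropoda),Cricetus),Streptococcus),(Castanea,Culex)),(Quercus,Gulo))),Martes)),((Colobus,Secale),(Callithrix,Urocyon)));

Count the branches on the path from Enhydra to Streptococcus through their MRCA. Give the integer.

9

The MRCA of Enhydra and Streptococcus is the node subtending (((Schizosaccharomyces,Enhydra),Glossina),((Turdus,(((((Ateles,Ailuropoda),Cricetus),Streptococcus),(Castanea,Culex)),(Quercus,Gulo))),Martes)).
From Enhydra up to that node: 3 branches. From Streptococcus up to the same node: 6 branches. Total: 3 + 6 = 9.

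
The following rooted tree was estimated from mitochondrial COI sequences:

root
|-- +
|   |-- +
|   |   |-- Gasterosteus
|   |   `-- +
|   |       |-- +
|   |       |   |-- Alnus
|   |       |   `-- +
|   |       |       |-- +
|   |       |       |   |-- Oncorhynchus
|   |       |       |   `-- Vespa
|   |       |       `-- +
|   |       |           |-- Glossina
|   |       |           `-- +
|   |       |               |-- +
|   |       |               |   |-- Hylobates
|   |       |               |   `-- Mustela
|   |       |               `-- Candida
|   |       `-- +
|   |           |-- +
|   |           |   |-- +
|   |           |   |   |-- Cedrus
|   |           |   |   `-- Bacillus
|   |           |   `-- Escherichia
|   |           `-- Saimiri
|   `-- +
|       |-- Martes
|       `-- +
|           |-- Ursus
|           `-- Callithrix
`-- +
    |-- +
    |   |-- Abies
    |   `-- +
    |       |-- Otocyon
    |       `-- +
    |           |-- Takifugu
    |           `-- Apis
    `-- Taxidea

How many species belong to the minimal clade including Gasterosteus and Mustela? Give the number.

12

The MRCA of Gasterosteus and Mustela is the node subtending (Gasterosteus,((Alnus,((Oncorhynchus,Vespa),(Glossina,((Hylobates,Mustela),Candida)))),(((Cedrus,Bacillus),Escherichia),Saimiri))).
That clade contains 12 terminal taxa: Alnus, Bacillus, Candida, Cedrus, Escherichia, Gasterosteus, Glossina, Hylobates, Mustela, Oncorhynchus, Saimiri, Vespa.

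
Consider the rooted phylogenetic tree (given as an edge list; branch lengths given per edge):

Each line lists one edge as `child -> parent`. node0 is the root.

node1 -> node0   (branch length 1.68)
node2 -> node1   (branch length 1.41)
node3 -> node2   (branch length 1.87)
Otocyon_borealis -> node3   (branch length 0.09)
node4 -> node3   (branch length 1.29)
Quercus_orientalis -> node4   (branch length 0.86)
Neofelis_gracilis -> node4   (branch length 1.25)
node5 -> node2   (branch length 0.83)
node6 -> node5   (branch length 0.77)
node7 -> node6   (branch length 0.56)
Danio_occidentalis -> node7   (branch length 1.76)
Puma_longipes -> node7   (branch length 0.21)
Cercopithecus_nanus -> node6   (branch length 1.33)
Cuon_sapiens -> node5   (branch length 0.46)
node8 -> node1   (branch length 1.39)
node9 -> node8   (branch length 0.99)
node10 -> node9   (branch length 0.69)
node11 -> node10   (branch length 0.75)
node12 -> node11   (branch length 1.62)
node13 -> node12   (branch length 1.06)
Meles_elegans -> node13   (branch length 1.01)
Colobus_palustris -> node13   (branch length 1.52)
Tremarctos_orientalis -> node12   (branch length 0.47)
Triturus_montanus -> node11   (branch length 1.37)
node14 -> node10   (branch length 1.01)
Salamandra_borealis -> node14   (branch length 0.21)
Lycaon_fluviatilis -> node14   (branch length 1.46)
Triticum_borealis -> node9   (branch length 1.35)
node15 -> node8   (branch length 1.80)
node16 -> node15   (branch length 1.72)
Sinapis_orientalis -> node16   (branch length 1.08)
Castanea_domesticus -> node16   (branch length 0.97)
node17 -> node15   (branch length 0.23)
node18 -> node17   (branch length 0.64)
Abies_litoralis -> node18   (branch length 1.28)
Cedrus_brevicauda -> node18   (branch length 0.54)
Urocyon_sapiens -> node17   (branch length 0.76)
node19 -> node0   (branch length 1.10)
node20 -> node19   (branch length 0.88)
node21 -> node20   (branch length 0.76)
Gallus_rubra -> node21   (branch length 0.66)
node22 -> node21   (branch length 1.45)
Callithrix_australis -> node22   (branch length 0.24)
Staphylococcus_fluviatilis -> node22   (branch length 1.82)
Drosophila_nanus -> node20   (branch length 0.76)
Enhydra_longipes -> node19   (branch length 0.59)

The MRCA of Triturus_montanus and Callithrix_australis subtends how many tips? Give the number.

24

The MRCA of Triturus_montanus and Callithrix_australis is the root, so the clade is the entire tree.
That clade contains 24 terminal taxa: Abies_litoralis, Callithrix_australis, Castanea_domesticus, Cedrus_brevicauda, Cercopithecus_nanus, Colobus_palustris, Cuon_sapiens, Danio_occidentalis, Drosophila_nanus, Enhydra_longipes, Gallus_rubra, Lycaon_fluviatilis, Meles_elegans, Neofelis_gracilis, Otocyon_borealis, Puma_longipes, Quercus_orientalis, Salamandra_borealis, Sinapis_orientalis, Staphylococcus_fluviatilis, Tremarctos_orientalis, Triticum_borealis, Triturus_montanus, Urocyon_sapiens.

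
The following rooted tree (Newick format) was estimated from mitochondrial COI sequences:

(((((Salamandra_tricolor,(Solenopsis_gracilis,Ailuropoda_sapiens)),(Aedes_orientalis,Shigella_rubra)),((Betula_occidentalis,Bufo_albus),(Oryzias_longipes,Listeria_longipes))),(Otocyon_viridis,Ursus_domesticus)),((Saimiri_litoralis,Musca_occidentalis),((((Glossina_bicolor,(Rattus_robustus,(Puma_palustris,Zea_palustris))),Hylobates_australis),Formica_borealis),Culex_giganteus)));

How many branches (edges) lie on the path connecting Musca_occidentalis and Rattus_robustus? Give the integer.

The MRCA of Musca_occidentalis and Rattus_robustus is the node subtending ((Saimiri_litoralis,Musca_occidentalis),((((Glossina_bicolor,(Rattus_robustus,(Puma_palustris,Zea_palustris))),Hylobates_australis),Formica_borealis),Culex_giganteus)).
From Musca_occidentalis up to that node: 2 branches. From Rattus_robustus up to the same node: 6 branches. Total: 2 + 6 = 8.

8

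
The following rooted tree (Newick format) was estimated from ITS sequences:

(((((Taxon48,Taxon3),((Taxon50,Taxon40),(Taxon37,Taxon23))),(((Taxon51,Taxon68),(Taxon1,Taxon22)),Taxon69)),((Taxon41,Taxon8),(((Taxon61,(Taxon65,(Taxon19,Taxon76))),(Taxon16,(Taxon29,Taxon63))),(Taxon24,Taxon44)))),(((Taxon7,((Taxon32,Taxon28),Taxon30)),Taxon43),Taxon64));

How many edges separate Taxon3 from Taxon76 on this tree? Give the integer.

The MRCA of Taxon3 and Taxon76 is the node subtending ((((Taxon48,Taxon3),((Taxon50,Taxon40),(Taxon37,Taxon23))),(((Taxon51,Taxon68),(Taxon1,Taxon22)),Taxon69)),((Taxon41,Taxon8),(((Taxon61,(Taxon65,(Taxon19,Taxon76))),(Taxon16,(Taxon29,Taxon63))),(Taxon24,Taxon44)))).
From Taxon3 up to that node: 4 branches. From Taxon76 up to the same node: 7 branches. Total: 4 + 7 = 11.

11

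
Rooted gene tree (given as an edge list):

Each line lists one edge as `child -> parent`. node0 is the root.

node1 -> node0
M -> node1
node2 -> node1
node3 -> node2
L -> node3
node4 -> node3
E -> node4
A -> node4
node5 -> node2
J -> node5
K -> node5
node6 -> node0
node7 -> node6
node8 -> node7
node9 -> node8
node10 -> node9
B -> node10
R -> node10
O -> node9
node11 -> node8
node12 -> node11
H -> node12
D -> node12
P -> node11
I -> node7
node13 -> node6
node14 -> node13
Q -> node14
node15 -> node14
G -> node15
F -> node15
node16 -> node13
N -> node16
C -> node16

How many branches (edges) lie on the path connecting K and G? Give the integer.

The MRCA of K and G is the root of the tree.
From K up to that node: 4 branches. From G up to the same node: 5 branches. Total: 4 + 5 = 9.

9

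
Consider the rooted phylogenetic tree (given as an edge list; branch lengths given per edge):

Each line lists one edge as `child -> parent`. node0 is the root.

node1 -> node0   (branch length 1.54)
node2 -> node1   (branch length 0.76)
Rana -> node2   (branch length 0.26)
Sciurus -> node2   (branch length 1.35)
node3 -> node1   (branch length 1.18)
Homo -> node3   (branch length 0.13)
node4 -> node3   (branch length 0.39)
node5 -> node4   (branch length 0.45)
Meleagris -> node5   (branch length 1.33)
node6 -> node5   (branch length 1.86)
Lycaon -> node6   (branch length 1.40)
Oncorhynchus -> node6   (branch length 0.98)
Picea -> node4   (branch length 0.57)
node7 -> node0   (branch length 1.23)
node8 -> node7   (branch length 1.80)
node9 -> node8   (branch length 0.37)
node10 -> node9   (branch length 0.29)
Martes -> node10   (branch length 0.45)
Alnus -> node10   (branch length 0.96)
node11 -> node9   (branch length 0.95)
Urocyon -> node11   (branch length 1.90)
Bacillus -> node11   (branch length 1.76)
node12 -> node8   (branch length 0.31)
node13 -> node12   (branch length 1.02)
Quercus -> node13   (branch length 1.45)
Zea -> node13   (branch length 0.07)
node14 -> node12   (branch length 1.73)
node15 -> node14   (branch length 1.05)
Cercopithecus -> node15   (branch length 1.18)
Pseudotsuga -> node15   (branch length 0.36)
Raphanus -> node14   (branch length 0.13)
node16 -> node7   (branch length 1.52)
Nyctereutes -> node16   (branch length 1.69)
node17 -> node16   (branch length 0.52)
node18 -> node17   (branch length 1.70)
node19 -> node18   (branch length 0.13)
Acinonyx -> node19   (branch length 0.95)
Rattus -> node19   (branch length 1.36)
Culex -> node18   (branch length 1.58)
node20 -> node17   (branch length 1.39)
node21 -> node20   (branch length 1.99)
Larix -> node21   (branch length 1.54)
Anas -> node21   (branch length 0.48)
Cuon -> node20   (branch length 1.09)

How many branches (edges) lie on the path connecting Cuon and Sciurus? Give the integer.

8

The MRCA of Cuon and Sciurus is the root of the tree.
From Cuon up to that node: 5 branches. From Sciurus up to the same node: 3 branches. Total: 5 + 3 = 8.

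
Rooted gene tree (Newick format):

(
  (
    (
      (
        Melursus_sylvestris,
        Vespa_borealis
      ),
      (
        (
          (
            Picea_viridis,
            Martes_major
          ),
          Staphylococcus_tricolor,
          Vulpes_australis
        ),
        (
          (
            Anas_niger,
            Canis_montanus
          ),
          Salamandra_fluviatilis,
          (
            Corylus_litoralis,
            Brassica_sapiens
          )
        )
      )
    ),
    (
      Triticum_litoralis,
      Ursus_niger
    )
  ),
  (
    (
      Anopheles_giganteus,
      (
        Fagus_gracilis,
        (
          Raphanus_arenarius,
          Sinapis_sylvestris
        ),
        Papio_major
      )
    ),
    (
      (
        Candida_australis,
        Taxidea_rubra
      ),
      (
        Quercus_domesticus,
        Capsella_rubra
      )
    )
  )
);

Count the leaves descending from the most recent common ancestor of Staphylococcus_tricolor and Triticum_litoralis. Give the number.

The MRCA of Staphylococcus_tricolor and Triticum_litoralis is the node subtending (((Melursus_sylvestris,Vespa_borealis),(((Picea_viridis,Martes_major),Staphylococcus_tricolor,Vulpes_australis),((Anas_niger,Canis_montanus),Salamandra_fluviatilis,(Corylus_litoralis,Brassica_sapiens)))),(Triticum_litoralis,Ursus_niger)).
That clade contains 13 terminal taxa: Anas_niger, Brassica_sapiens, Canis_montanus, Corylus_litoralis, Martes_major, Melursus_sylvestris, Picea_viridis, Salamandra_fluviatilis, Staphylococcus_tricolor, Triticum_litoralis, Ursus_niger, Vespa_borealis, Vulpes_australis.

13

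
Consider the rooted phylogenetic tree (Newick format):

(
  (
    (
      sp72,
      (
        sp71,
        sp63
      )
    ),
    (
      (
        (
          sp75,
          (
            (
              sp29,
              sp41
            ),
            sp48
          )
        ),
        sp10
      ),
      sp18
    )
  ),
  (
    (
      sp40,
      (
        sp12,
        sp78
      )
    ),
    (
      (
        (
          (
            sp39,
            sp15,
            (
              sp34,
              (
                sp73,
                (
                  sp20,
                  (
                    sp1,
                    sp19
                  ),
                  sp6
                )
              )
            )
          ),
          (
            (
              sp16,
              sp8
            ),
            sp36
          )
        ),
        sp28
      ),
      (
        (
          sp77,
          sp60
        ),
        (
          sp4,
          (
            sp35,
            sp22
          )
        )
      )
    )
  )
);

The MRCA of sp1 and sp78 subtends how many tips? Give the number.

The MRCA of sp1 and sp78 is the node subtending ((sp40,(sp12,sp78)),((((sp39,sp15,(sp34,(sp73,(sp20,(sp1,sp19),sp6)))),((sp16,sp8),sp36)),sp28),((sp77,sp60),(sp4,(sp35,sp22))))).
That clade contains 20 terminal taxa: sp1, sp12, sp15, sp16, sp19, sp20, sp22, sp28, sp34, sp35, sp36, sp39, sp4, sp40, sp6, sp60, sp73, sp77, sp78, sp8.

20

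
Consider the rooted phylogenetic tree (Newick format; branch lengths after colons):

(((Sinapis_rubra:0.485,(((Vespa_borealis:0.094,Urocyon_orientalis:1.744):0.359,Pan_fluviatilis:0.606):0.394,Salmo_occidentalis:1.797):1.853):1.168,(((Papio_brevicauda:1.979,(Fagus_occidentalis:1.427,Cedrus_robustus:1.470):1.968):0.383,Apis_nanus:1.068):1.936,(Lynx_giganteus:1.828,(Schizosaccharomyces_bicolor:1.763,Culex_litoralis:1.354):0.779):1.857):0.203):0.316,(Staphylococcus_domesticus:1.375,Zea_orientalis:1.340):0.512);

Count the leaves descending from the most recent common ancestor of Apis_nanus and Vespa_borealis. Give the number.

12

The MRCA of Apis_nanus and Vespa_borealis is the node subtending ((Sinapis_rubra,(((Vespa_borealis,Urocyon_orientalis),Pan_fluviatilis),Salmo_occidentalis)),(((Papio_brevicauda,(Fagus_occidentalis,Cedrus_robustus)),Apis_nanus),(Lynx_giganteus,(Schizosaccharomyces_bicolor,Culex_litoralis)))).
That clade contains 12 terminal taxa: Apis_nanus, Cedrus_robustus, Culex_litoralis, Fagus_occidentalis, Lynx_giganteus, Pan_fluviatilis, Papio_brevicauda, Salmo_occidentalis, Schizosaccharomyces_bicolor, Sinapis_rubra, Urocyon_orientalis, Vespa_borealis.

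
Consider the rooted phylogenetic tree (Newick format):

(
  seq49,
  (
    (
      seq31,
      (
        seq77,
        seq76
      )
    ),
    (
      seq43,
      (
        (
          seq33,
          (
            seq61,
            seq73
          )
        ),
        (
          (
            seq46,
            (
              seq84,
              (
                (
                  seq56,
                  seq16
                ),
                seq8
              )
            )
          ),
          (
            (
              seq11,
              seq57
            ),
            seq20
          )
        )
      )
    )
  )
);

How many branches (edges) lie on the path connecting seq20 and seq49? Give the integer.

The MRCA of seq20 and seq49 is the root of the tree.
From seq20 up to that node: 6 branches. From seq49 up to the same node: 1 branch. Total: 6 + 1 = 7.

7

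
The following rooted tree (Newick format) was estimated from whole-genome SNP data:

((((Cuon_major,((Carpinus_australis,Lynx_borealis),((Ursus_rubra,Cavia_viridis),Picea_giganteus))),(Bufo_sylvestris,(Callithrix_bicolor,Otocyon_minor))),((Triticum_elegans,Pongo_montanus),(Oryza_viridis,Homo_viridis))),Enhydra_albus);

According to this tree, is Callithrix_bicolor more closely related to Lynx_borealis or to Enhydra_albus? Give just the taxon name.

The MRCA of Callithrix_bicolor and Lynx_borealis subtends ((Cuon_major,((Carpinus_australis,Lynx_borealis),((Ursus_rubra,Cavia_viridis),Picea_giganteus))),(Bufo_sylvestris,(Callithrix_bicolor,Otocyon_minor))) (9 taxa).
The MRCA of Callithrix_bicolor and Enhydra_albus is the root, subtending the entire tree (14 taxa).
The first is nested inside the second, so Callithrix_bicolor shares a more recent common ancestor with Lynx_borealis.

Lynx_borealis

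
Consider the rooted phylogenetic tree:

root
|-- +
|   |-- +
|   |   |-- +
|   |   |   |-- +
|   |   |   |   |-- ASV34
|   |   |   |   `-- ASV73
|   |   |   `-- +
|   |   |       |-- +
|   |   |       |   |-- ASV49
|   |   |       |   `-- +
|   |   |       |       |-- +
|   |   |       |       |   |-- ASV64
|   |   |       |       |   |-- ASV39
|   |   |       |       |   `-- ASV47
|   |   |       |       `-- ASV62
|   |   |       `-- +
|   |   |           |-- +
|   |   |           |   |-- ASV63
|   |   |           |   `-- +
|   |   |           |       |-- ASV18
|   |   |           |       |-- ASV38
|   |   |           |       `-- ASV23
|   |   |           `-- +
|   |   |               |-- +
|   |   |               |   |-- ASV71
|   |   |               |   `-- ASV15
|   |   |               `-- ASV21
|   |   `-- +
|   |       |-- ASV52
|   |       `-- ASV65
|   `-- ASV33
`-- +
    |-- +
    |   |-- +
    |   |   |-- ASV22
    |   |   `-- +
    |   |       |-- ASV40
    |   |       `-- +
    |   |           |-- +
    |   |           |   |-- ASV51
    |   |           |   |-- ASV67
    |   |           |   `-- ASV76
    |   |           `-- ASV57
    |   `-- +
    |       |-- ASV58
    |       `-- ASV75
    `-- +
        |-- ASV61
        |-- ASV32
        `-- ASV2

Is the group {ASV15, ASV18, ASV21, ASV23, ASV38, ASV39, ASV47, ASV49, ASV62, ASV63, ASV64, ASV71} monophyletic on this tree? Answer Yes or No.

Yes

The most recent common ancestor of these taxa subtends ((ASV49,((ASV64,ASV39,ASV47),ASV62)),((ASV63,(ASV18,ASV38,ASV23)),((ASV71,ASV15),ASV21))).
That clade has exactly 12 tips — every listed taxon and nothing else — so the group is monophyletic.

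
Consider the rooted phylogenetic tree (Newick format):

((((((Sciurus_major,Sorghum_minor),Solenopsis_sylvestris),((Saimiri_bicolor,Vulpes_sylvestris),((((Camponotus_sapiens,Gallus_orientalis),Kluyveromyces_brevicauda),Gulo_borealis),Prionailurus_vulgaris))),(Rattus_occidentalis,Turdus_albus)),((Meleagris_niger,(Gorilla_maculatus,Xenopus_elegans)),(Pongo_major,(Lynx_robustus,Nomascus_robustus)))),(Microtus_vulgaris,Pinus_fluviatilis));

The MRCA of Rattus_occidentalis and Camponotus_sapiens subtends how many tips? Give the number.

The MRCA of Rattus_occidentalis and Camponotus_sapiens is the node subtending ((((Sciurus_major,Sorghum_minor),Solenopsis_sylvestris),((Saimiri_bicolor,Vulpes_sylvestris),((((Camponotus_sapiens,Gallus_orientalis),Kluyveromyces_brevicauda),Gulo_borealis),Prionailurus_vulgaris))),(Rattus_occidentalis,Turdus_albus)).
That clade contains 12 terminal taxa: Camponotus_sapiens, Gallus_orientalis, Gulo_borealis, Kluyveromyces_brevicauda, Prionailurus_vulgaris, Rattus_occidentalis, Saimiri_bicolor, Sciurus_major, Solenopsis_sylvestris, Sorghum_minor, Turdus_albus, Vulpes_sylvestris.

12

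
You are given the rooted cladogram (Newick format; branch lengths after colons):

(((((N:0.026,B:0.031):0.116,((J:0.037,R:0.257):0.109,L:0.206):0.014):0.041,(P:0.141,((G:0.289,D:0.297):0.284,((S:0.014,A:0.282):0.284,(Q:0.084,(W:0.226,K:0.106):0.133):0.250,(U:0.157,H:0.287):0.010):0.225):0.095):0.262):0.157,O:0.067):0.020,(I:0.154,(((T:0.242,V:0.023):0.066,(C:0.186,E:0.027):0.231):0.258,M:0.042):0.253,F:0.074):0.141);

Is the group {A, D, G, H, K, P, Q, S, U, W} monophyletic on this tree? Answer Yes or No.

The most recent common ancestor of these taxa subtends (P,((G,D),((S,A),(Q,(W,K)),(U,H)))).
That clade has exactly 10 tips — every listed taxon and nothing else — so the group is monophyletic.

Yes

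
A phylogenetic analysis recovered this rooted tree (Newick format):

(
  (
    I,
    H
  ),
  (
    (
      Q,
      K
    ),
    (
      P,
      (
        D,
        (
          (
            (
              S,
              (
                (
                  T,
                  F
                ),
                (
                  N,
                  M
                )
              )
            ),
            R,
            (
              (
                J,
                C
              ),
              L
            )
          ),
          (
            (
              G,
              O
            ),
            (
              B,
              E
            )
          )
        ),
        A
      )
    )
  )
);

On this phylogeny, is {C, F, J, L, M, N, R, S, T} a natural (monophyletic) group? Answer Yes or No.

The most recent common ancestor of these taxa subtends ((S,((T,F),(N,M))),R,((J,C),L)).
That clade has exactly 9 tips — every listed taxon and nothing else — so the group is monophyletic.

Yes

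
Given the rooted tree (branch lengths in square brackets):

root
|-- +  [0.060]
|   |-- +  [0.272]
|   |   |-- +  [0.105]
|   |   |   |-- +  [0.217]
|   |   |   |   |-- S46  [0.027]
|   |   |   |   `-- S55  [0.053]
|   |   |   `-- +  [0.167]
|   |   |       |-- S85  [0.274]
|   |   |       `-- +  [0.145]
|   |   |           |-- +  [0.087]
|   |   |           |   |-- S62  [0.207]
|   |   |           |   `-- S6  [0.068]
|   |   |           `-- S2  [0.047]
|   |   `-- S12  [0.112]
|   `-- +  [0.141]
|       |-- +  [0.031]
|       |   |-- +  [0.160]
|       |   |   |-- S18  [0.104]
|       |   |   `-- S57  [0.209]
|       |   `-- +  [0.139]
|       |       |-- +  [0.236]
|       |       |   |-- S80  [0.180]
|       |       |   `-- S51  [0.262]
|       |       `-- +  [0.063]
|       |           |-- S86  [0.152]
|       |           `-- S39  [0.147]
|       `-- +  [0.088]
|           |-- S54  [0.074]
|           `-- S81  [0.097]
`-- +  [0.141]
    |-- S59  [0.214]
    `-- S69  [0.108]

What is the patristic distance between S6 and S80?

The path runs S6 → … → MRCA → … → S80; the MRCA is the node subtending ((((S46,S55),(S85,((S62,S6),S2))),S12),(((S18,S57),((S80,S51),(S86,S39))),(S54,S81))).
Branch lengths along that path: 0.068 + 0.087 + 0.145 + 0.167 + 0.105 + 0.272 + 0.141 + 0.031 + 0.139 + 0.236 + 0.180 = 1.571.

1.571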